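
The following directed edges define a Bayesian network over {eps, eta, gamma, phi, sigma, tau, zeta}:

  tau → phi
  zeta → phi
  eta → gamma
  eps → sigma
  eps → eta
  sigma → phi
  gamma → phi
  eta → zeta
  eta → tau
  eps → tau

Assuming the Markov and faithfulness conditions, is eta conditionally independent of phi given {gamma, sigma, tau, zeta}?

Yes — eta and phi are d-separated given {gamma, sigma, tau, zeta}.

There are 6 undirected paths between eta and phi; checking each against the conditioning set {gamma, sigma, tau, zeta}:
Path 1: eta ← eps → sigma → phi
  sigma is a chain here and sigma is conditioned on, so the path is blocked at sigma.
Path 2: eta ← eps → tau → phi
  tau is a chain here and tau is conditioned on, so the path is blocked at tau.
Path 3: eta → gamma → phi
  gamma is a chain here and gamma is conditioned on, so the path is blocked at gamma.
Path 4: eta → zeta → phi
  zeta is a chain here and zeta is conditioned on, so the path is blocked at zeta.
Path 5: eta → tau ← eps → sigma → phi
  sigma is a chain here and sigma is conditioned on, so the path is blocked at sigma.
Path 6: eta → tau → phi
  tau is a chain here and tau is conditioned on, so the path is blocked at tau.
Every path is blocked, so eta and phi are d-separated given {gamma, sigma, tau, zeta}.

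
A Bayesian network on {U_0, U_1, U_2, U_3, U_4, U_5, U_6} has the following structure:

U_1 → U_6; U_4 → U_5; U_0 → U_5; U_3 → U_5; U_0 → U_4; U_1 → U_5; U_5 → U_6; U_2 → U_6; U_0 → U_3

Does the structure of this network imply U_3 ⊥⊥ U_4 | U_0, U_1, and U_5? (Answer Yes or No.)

4 paths connect U_3 and U_4; each must be blocked for d-separation to hold:
  1. U_3 → U_5 ← U_4 — U_5:collider[open] ⇒ active
  2. U_3 → U_5 ← U_0 → U_4 — U_5:collider[open]; U_0:fork[blocks] ⇒ blocked
  3. U_3 ← U_0 → U_5 ← U_4 — U_0:fork[blocks]; U_5:collider[open] ⇒ blocked
  4. U_3 ← U_0 → U_4 — U_0:fork[blocks] ⇒ blocked
Since the path U_3 → U_5 ← U_4 is active, U_3 and U_4 are not d-separated given {U_0, U_1, U_5}.

No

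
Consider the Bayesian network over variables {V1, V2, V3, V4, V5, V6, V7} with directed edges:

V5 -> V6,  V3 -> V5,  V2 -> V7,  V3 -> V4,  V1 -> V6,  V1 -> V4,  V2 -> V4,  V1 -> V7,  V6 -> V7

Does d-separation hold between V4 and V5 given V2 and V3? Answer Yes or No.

We examine all 5 paths between V4 and V5:
  1. V4 ← V2 → V7 ← V6 ← V5 — V2:fork[blocks]; V7:collider[blocks]; V6:chain[open] ⇒ blocked
  2. V4 ← V2 → V7 ← V1 → V6 ← V5 — V2:fork[blocks]; V7:collider[blocks]; V1:fork[open]; V6:collider[blocks] ⇒ blocked
  3. V4 ← V3 → V5 — V3:fork[blocks] ⇒ blocked
  4. V4 ← V1 → V7 ← V6 ← V5 — V1:fork[open]; V7:collider[blocks]; V6:chain[open] ⇒ blocked
  5. V4 ← V1 → V6 ← V5 — V1:fork[open]; V6:collider[blocks] ⇒ blocked
Since every path is blocked, d-separation holds.

Yes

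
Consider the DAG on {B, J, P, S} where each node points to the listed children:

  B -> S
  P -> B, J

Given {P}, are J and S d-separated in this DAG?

Only one path connects J and S:
  1. J ← P → B → S — P:fork[blocks]; B:chain[open] ⇒ blocked
All paths are blocked; J ⊥ S | {P} holds.

Yes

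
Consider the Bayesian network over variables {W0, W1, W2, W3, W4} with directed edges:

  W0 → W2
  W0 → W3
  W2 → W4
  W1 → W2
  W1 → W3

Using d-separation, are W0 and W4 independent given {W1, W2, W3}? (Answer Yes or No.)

Yes

Enumerating the 2 paths from W0 to W4 and testing each for blocking by {W1, W2, W3}:
Path 1: W0 → W3 ← W1 → W2 → W4
  W1 is a fork here and W1 is conditioned on, so the path is blocked at W1.
Path 2: W0 → W2 → W4
  W2 is a chain here and W2 is conditioned on, so the path is blocked at W2.
All paths are blocked; W0 ⊥ W4 | {W1, W2, W3} holds.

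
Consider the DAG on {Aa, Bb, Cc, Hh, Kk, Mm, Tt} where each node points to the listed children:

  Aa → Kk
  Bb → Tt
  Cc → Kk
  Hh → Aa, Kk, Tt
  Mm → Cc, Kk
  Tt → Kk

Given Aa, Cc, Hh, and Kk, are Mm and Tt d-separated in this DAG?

Enumerating the 6 paths from Mm to Tt and testing each for blocking by {Aa, Cc, Hh, Kk}:
Path 1: Mm → Kk ← Aa ← Hh → Tt
  Aa is a chain here and Aa is conditioned on, so the path is blocked at Aa.
Path 2: Mm → Kk ← Tt
  Kk is a collider and Kk is conditioned on, which opens it — no node blocks this path, so it is active.
Path 3: Mm → Kk ← Hh → Tt
  Hh is a fork here and Hh is conditioned on, so the path is blocked at Hh.
Path 4: Mm → Cc → Kk ← Aa ← Hh → Tt
  Cc is a chain here and Cc is conditioned on, so the path is blocked at Cc.
Path 5: Mm → Cc → Kk ← Tt
  Cc is a chain here and Cc is conditioned on, so the path is blocked at Cc.
Path 6: Mm → Cc → Kk ← Hh → Tt
  Cc is a chain here and Cc is conditioned on, so the path is blocked at Cc.
At least one path is unblocked, so d-separation fails.

No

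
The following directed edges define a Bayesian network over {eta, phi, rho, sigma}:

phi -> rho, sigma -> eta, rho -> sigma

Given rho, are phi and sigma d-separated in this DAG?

Yes

There is one path between phi and sigma:
Path 1: phi → rho → sigma
  rho is a chain here and rho is conditioned on, so the path is blocked at rho.
Since every path is blocked, d-separation holds.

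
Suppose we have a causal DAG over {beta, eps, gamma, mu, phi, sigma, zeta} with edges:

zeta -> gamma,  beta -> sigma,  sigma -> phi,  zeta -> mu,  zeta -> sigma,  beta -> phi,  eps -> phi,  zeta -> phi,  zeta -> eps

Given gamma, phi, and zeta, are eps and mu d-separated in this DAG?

4 paths connect eps and mu; each must be blocked for d-separation to hold:
Path 1: eps → phi ← beta → sigma ← zeta → mu
  zeta is a fork here and zeta is conditioned on, so the path is blocked at zeta.
Path 2: eps → phi ← sigma ← zeta → mu
  zeta is a fork here and zeta is conditioned on, so the path is blocked at zeta.
Path 3: eps → phi ← zeta → mu
  zeta is a fork here and zeta is conditioned on, so the path is blocked at zeta.
Path 4: eps ← zeta → mu
  zeta is a fork here and zeta is conditioned on, so the path is blocked at zeta.
All paths are blocked; eps ⊥ mu | {gamma, phi, zeta} holds.

Yes — eps and mu are d-separated given {gamma, phi, zeta}.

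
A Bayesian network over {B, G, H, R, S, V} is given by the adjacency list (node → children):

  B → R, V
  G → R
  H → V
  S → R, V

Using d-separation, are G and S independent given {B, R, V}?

We examine all 2 paths between G and S:
  1. G → R ← S — R:collider[open] ⇒ active
  2. G → R ← B → V ← S — R:collider[open]; B:fork[blocks]; V:collider[open] ⇒ blocked
At least one path is unblocked, so d-separation fails.

No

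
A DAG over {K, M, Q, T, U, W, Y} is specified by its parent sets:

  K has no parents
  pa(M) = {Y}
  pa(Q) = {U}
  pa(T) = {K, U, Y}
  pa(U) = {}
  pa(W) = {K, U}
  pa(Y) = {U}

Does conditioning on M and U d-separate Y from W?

4 paths connect Y and W; each must be blocked for d-separation to hold:
Path 1: Y → T ← K → W
  T is a collider here and neither T nor any of its descendants is conditioned on, so the collider stays closed — the path is blocked at T.
Path 2: Y → T ← U → W
  T is a collider here and neither T nor any of its descendants is conditioned on, so the collider stays closed — the path is blocked at T.
Path 3: Y ← U → W
  U is a fork here and U is conditioned on, so the path is blocked at U.
Path 4: Y ← U → T ← K → W
  U is a fork here and U is conditioned on, so the path is blocked at U.
All paths are blocked; Y ⊥ W | {M, U} holds.

Yes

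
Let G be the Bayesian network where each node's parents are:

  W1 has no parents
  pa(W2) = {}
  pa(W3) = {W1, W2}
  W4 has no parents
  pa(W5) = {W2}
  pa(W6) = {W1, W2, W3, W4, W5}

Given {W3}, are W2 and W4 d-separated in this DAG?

There are 4 undirected paths between W2 and W4; checking each against the conditioning set {W3}:
Path 1: W2 → W6 ← W4
  W6 is a collider here and neither W6 nor any of its descendants is conditioned on, so the collider stays closed — the path is blocked at W6.
Path 2: W2 → W3 → W6 ← W4
  W3 is a chain here and W3 is conditioned on, so the path is blocked at W3.
Path 3: W2 → W3 ← W1 → W6 ← W4
  W6 is a collider here and neither W6 nor any of its descendants is conditioned on, so the collider stays closed — the path is blocked at W6.
Path 4: W2 → W5 → W6 ← W4
  W6 is a collider here and neither W6 nor any of its descendants is conditioned on, so the collider stays closed — the path is blocked at W6.
Every path is blocked, so W2 and W4 are d-separated given {W3}.

Yes — W2 and W4 are d-separated given {W3}.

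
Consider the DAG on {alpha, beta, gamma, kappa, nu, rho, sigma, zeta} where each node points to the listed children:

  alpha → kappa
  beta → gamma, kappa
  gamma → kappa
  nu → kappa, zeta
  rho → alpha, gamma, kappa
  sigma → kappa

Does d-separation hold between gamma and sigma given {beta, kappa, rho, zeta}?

There are 4 undirected paths between gamma and sigma; checking each against the conditioning set {beta, kappa, rho, zeta}:
  1. gamma ← rho → alpha → kappa ← sigma — rho:fork[blocks]; alpha:chain[open]; kappa:collider[open] ⇒ blocked
  2. gamma ← rho → kappa ← sigma — rho:fork[blocks]; kappa:collider[open] ⇒ blocked
  3. gamma → kappa ← sigma — kappa:collider[open] ⇒ active
  4. gamma ← beta → kappa ← sigma — beta:fork[blocks]; kappa:collider[open] ⇒ blocked
Since the path gamma → kappa ← sigma is active, gamma and sigma are not d-separated given {beta, kappa, rho, zeta}.

No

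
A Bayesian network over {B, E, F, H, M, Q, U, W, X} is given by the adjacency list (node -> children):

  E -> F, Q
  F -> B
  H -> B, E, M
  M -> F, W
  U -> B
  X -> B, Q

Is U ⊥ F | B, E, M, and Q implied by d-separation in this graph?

5 paths connect U and F; each must be blocked for d-separation to hold:
Path 1: U → B ← H → E → F
  E is a chain here and E is conditioned on, so the path is blocked at E.
Path 2: U → B ← H → M → F
  M is a chain here and M is conditioned on, so the path is blocked at M.
Path 3: U → B ← F
  B is a collider and B is conditioned on, which opens it — no node blocks this path, so it is active.
Path 4: U → B ← X → Q ← E ← H → M → F
  E is a chain here and E is conditioned on, so the path is blocked at E.
Path 5: U → B ← X → Q ← E → F
  E is a fork here and E is conditioned on, so the path is blocked at E.
Since the path U → B ← F is active, U and F are not d-separated given {B, E, M, Q}.

No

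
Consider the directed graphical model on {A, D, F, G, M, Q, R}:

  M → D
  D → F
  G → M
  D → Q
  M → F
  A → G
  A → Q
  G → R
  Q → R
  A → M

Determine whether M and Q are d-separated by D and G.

No

Enumerating the 6 paths from M to Q and testing each for blocking by {D, G}:
Path 1: M ← A → Q
  A is a fork and A is not conditioned on — no node blocks this path, so it is active.
Path 2: M ← A → G → R ← Q
  G is a chain here and G is conditioned on, so the path is blocked at G.
Path 3: M → F ← D → Q
  F is a collider here and neither F nor any of its descendants is conditioned on, so the collider stays closed — the path is blocked at F.
Path 4: M → D → Q
  D is a chain here and D is conditioned on, so the path is blocked at D.
Path 5: M ← G ← A → Q
  G is a chain here and G is conditioned on, so the path is blocked at G.
Path 6: M ← G → R ← Q
  G is a fork here and G is conditioned on, so the path is blocked at G.
At least one path is unblocked, so d-separation fails.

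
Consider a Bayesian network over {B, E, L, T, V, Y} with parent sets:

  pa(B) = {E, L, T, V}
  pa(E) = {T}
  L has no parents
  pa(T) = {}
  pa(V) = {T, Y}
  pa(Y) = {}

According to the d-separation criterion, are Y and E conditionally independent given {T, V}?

4 paths connect Y and E; each must be blocked for d-separation to hold:
Path 1: Y → V → B ← T → E
  V is a chain here and V is conditioned on, so the path is blocked at V.
Path 2: Y → V → B ← E
  V is a chain here and V is conditioned on, so the path is blocked at V.
Path 3: Y → V ← T → B ← E
  T is a fork here and T is conditioned on, so the path is blocked at T.
Path 4: Y → V ← T → E
  T is a fork here and T is conditioned on, so the path is blocked at T.
Every path is blocked, so Y and E are d-separated given {T, V}.

Yes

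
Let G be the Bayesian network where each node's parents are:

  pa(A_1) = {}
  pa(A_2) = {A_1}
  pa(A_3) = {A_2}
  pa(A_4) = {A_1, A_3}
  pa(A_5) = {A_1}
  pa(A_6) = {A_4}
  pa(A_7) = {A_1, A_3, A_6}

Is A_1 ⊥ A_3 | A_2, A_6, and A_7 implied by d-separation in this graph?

Enumerating the 5 paths from A_1 to A_3 and testing each for blocking by {A_2, A_6, A_7}:
Path 1: A_1 → A_7 ← A_6 ← A_4 ← A_3
  A_6 is a chain here and A_6 is conditioned on, so the path is blocked at A_6.
Path 2: A_1 → A_7 ← A_3
  A_7 is a collider and A_7 is conditioned on, which opens it — no node blocks this path, so it is active.
Path 3: A_1 → A_2 → A_3
  A_2 is a chain here and A_2 is conditioned on, so the path is blocked at A_2.
Path 4: A_1 → A_4 → A_6 → A_7 ← A_3
  A_6 is a chain here and A_6 is conditioned on, so the path is blocked at A_6.
Path 5: A_1 → A_4 ← A_3
  A_4 is a collider and its descendant A_7 is conditioned on, which opens it — no node blocks this path, so it is active.
Because an active path exists, A_1 and A_3 are not d-separated.

No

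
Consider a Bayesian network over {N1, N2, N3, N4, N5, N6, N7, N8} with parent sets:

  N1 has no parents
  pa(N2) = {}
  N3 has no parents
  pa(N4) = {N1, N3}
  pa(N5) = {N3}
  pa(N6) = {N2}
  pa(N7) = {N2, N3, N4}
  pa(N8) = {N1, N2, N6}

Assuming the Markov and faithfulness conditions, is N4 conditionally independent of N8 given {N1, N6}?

Yes — N4 and N8 are d-separated given {N1, N6}.

We examine all 5 paths between N4 and N8:
  1. N4 ← N1 → N8 — N1:fork[blocks] ⇒ blocked
  2. N4 ← N3 → N7 ← N2 → N6 → N8 — N3:fork[open]; N7:collider[blocks]; N2:fork[open]; N6:chain[blocks] ⇒ blocked
  3. N4 ← N3 → N7 ← N2 → N8 — N3:fork[open]; N7:collider[blocks]; N2:fork[open] ⇒ blocked
  4. N4 → N7 ← N2 → N6 → N8 — N7:collider[blocks]; N2:fork[open]; N6:chain[blocks] ⇒ blocked
  5. N4 → N7 ← N2 → N8 — N7:collider[blocks]; N2:fork[open] ⇒ blocked
Every path is blocked, so N4 and N8 are d-separated given {N1, N6}.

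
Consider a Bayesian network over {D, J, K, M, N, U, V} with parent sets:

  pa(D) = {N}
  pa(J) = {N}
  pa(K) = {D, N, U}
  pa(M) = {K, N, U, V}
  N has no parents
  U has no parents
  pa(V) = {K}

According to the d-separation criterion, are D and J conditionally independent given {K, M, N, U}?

5 paths connect D and J; each must be blocked for d-separation to hold:
  1. D ← N → J — N:fork[blocks] ⇒ blocked
  2. D → K ← U → M ← N → J — K:collider[open]; U:fork[blocks]; M:collider[open]; N:fork[blocks] ⇒ blocked
  3. D → K → V → M ← N → J — K:chain[blocks]; V:chain[open]; M:collider[open]; N:fork[blocks] ⇒ blocked
  4. D → K → M ← N → J — K:chain[blocks]; M:collider[open]; N:fork[blocks] ⇒ blocked
  5. D → K ← N → J — K:collider[open]; N:fork[blocks] ⇒ blocked
Every path is blocked, so D and J are d-separated given {K, M, N, U}.

Yes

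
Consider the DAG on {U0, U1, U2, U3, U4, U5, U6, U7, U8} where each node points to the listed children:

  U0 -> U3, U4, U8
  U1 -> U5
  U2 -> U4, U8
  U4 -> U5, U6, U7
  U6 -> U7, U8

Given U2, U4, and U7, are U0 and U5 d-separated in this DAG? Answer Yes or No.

Yes

We examine all 4 paths between U0 and U5:
  1. U0 → U8 ← U6 ← U4 → U5 — U8:collider[blocks]; U6:chain[open]; U4:fork[blocks] ⇒ blocked
  2. U0 → U8 ← U6 → U7 ← U4 → U5 — U8:collider[blocks]; U6:fork[open]; U7:collider[open]; U4:fork[blocks] ⇒ blocked
  3. U0 → U8 ← U2 → U4 → U5 — U8:collider[blocks]; U2:fork[blocks]; U4:chain[blocks] ⇒ blocked
  4. U0 → U4 → U5 — U4:chain[blocks] ⇒ blocked
Since every path is blocked, d-separation holds.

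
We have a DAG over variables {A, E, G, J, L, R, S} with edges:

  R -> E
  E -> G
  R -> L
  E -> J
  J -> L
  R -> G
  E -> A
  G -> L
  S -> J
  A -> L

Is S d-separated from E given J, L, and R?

No

We examine all 6 paths between S and E:
Path 1: S → J ← E
  J is a collider and J is conditioned on, which opens it — no node blocks this path, so it is active.
Path 2: S → J → L ← G ← E
  J is a chain here and J is conditioned on, so the path is blocked at J.
Path 3: S → J → L ← G ← R → E
  J is a chain here and J is conditioned on, so the path is blocked at J.
Path 4: S → J → L ← A ← E
  J is a chain here and J is conditioned on, so the path is blocked at J.
Path 5: S → J → L ← R → E
  J is a chain here and J is conditioned on, so the path is blocked at J.
Path 6: S → J → L ← R → G ← E
  J is a chain here and J is conditioned on, so the path is blocked at J.
At least one path is unblocked, so d-separation fails.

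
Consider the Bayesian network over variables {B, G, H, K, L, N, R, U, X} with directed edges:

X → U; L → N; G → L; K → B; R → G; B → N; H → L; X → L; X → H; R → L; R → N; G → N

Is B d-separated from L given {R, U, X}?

There are 5 undirected paths between B and L; checking each against the conditioning set {R, U, X}:
Path 1: B → N ← R → L
  N is a collider here and neither N nor any of its descendants is conditioned on, so the collider stays closed — the path is blocked at N.
Path 2: B → N ← R → G → L
  N is a collider here and neither N nor any of its descendants is conditioned on, so the collider stays closed — the path is blocked at N.
Path 3: B → N ← L
  N is a collider here and neither N nor any of its descendants is conditioned on, so the collider stays closed — the path is blocked at N.
Path 4: B → N ← G ← R → L
  N is a collider here and neither N nor any of its descendants is conditioned on, so the collider stays closed — the path is blocked at N.
Path 5: B → N ← G → L
  N is a collider here and neither N nor any of its descendants is conditioned on, so the collider stays closed — the path is blocked at N.
Since every path is blocked, d-separation holds.

Yes — B and L are d-separated given {R, U, X}.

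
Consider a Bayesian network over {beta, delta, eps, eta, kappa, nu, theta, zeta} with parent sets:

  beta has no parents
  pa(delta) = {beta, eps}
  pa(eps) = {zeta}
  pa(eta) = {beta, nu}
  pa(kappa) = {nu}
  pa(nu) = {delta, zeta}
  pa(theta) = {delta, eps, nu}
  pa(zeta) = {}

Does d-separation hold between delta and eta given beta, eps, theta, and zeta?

No

We examine all 6 paths between delta and eta:
  1. delta ← eps → theta ← nu → eta — eps:fork[blocks]; theta:collider[open]; nu:fork[open] ⇒ blocked
  2. delta ← eps ← zeta → nu → eta — eps:chain[blocks]; zeta:fork[blocks]; nu:chain[open] ⇒ blocked
  3. delta ← beta → eta — beta:fork[blocks] ⇒ blocked
  4. delta → theta ← eps ← zeta → nu → eta — theta:collider[open]; eps:chain[blocks]; zeta:fork[blocks]; nu:chain[open] ⇒ blocked
  5. delta → theta ← nu → eta — theta:collider[open]; nu:fork[open] ⇒ active
  6. delta → nu → eta — nu:chain[open] ⇒ active
Since the path delta → theta ← nu → eta is active, delta and eta are not d-separated given {beta, eps, theta, zeta}.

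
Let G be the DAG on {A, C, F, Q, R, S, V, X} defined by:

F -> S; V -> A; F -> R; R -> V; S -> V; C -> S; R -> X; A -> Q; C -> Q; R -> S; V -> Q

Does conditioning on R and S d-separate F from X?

We examine all 5 paths between F and X:
Path 1: F → R → X
  R is a chain here and R is conditioned on, so the path is blocked at R.
Path 2: F → S ← C → Q ← A ← V ← R → X
  Q is a collider here and neither Q nor any of its descendants is conditioned on, so the collider stays closed — the path is blocked at Q.
Path 3: F → S ← C → Q ← V ← R → X
  Q is a collider here and neither Q nor any of its descendants is conditioned on, so the collider stays closed — the path is blocked at Q.
Path 4: F → S ← R → X
  R is a fork here and R is conditioned on, so the path is blocked at R.
Path 5: F → S → V ← R → X
  S is a chain here and S is conditioned on, so the path is blocked at S.
All paths are blocked; F ⊥ X | {R, S} holds.

Yes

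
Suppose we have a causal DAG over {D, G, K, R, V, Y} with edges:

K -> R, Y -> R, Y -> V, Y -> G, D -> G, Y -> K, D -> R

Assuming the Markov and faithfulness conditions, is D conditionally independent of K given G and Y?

4 paths connect D and K; each must be blocked for d-separation to hold:
Path 1: D → R ← K
  R is a collider here and neither R nor any of its descendants is conditioned on, so the collider stays closed — the path is blocked at R.
Path 2: D → R ← Y → K
  R is a collider here and neither R nor any of its descendants is conditioned on, so the collider stays closed — the path is blocked at R.
Path 3: D → G ← Y → R ← K
  Y is a fork here and Y is conditioned on, so the path is blocked at Y.
Path 4: D → G ← Y → K
  Y is a fork here and Y is conditioned on, so the path is blocked at Y.
Since every path is blocked, d-separation holds.

Yes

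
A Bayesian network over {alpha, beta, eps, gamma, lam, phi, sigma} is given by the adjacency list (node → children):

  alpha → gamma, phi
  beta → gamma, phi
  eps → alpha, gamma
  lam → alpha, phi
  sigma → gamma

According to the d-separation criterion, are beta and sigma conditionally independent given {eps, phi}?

Enumerating the 5 paths from beta to sigma and testing each for blocking by {eps, phi}:
Path 1: beta → gamma ← sigma
  gamma is a collider here and neither gamma nor any of its descendants is conditioned on, so the collider stays closed — the path is blocked at gamma.
Path 2: beta → phi ← alpha → gamma ← sigma
  gamma is a collider here and neither gamma nor any of its descendants is conditioned on, so the collider stays closed — the path is blocked at gamma.
Path 3: beta → phi ← alpha ← eps → gamma ← sigma
  eps is a fork here and eps is conditioned on, so the path is blocked at eps.
Path 4: beta → phi ← lam → alpha → gamma ← sigma
  gamma is a collider here and neither gamma nor any of its descendants is conditioned on, so the collider stays closed — the path is blocked at gamma.
Path 5: beta → phi ← lam → alpha ← eps → gamma ← sigma
  eps is a fork here and eps is conditioned on, so the path is blocked at eps.
Every path is blocked, so beta and sigma are d-separated given {eps, phi}.

Yes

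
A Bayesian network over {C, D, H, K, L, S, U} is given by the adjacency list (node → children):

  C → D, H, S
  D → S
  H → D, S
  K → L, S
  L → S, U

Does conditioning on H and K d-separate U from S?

We examine all 2 paths between U and S:
Path 1: U ← L ← K → S
  K is a fork here and K is conditioned on, so the path is blocked at K.
Path 2: U ← L → S
  L is a fork and L is not conditioned on — no node blocks this path, so it is active.
Because an active path exists, U and S are not d-separated.

No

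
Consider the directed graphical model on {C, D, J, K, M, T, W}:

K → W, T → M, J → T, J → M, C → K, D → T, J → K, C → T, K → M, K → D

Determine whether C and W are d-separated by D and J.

No — C and W are not d-separated given {D, J}.

6 paths connect C and W; each must be blocked for d-separation to hold:
Path 1: C → T ← J → M ← K → W
  T is a collider here and neither T nor any of its descendants is conditioned on, so the collider stays closed — the path is blocked at T.
Path 2: C → T ← J → K → W
  T is a collider here and neither T nor any of its descendants is conditioned on, so the collider stays closed — the path is blocked at T.
Path 3: C → T → M ← J → K → W
  M is a collider here and neither M nor any of its descendants is conditioned on, so the collider stays closed — the path is blocked at M.
Path 4: C → T → M ← K → W
  M is a collider here and neither M nor any of its descendants is conditioned on, so the collider stays closed — the path is blocked at M.
Path 5: C → T ← D ← K → W
  T is a collider here and neither T nor any of its descendants is conditioned on, so the collider stays closed — the path is blocked at T.
Path 6: C → K → W
  K is a chain and K is not conditioned on — no node blocks this path, so it is active.
Because an active path exists, C and W are not d-separated.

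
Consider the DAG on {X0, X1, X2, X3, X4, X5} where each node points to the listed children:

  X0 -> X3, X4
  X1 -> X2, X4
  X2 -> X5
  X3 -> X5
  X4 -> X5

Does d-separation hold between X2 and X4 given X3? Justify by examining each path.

No

There are 3 undirected paths between X2 and X4; checking each against the conditioning set {X3}:
  1. X2 ← X1 → X4 — X1:fork[open] ⇒ active
  2. X2 → X5 ← X4 — X5:collider[blocks] ⇒ blocked
  3. X2 → X5 ← X3 ← X0 → X4 — X5:collider[blocks]; X3:chain[blocks]; X0:fork[open] ⇒ blocked
At least one path is unblocked, so d-separation fails.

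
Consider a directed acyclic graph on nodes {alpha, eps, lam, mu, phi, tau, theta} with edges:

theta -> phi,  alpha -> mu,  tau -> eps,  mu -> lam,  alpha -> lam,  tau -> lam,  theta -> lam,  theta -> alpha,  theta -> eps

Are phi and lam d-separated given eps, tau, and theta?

There are 4 undirected paths between phi and lam; checking each against the conditioning set {eps, tau, theta}:
Path 1: phi ← theta → eps ← tau → lam
  theta is a fork here and theta is conditioned on, so the path is blocked at theta.
Path 2: phi ← theta → alpha → mu → lam
  theta is a fork here and theta is conditioned on, so the path is blocked at theta.
Path 3: phi ← theta → alpha → lam
  theta is a fork here and theta is conditioned on, so the path is blocked at theta.
Path 4: phi ← theta → lam
  theta is a fork here and theta is conditioned on, so the path is blocked at theta.
All paths are blocked; phi ⊥ lam | {eps, tau, theta} holds.

Yes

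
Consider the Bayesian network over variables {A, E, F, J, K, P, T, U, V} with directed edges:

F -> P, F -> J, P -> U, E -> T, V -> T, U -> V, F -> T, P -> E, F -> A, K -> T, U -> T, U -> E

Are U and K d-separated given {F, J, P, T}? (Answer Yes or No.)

No

Enumerating the 6 paths from U to K and testing each for blocking by {F, J, P, T}:
Path 1: U → V → T ← K
  V is a chain and V is not conditioned on; T is a collider and T is conditioned on, which opens it — no node blocks this path, so it is active.
Path 2: U → T ← K
  T is a collider and T is conditioned on, which opens it — no node blocks this path, so it is active.
Path 3: U ← P ← F → T ← K
  P is a chain here and P is conditioned on, so the path is blocked at P.
Path 4: U ← P → E → T ← K
  P is a fork here and P is conditioned on, so the path is blocked at P.
Path 5: U → E → T ← K
  E is a chain and E is not conditioned on; T is a collider and T is conditioned on, which opens it — no node blocks this path, so it is active.
Path 6: U → E ← P ← F → T ← K
  P is a chain here and P is conditioned on, so the path is blocked at P.
Because an active path exists, U and K are not d-separated.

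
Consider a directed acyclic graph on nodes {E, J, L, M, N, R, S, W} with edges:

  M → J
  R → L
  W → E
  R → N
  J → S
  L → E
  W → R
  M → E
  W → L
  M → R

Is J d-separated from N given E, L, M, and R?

Enumerating the 5 paths from J to N and testing each for blocking by {E, L, M, R}:
  1. J ← M → R → N — M:fork[blocks]; R:chain[blocks] ⇒ blocked
  2. J ← M → E ← W → R → N — M:fork[blocks]; E:collider[open]; W:fork[open]; R:chain[blocks] ⇒ blocked
  3. J ← M → E ← W → L ← R → N — M:fork[blocks]; E:collider[open]; W:fork[open]; L:collider[open]; R:fork[blocks] ⇒ blocked
  4. J ← M → E ← L ← W → R → N — M:fork[blocks]; E:collider[open]; L:chain[blocks]; W:fork[open]; R:chain[blocks] ⇒ blocked
  5. J ← M → E ← L ← R → N — M:fork[blocks]; E:collider[open]; L:chain[blocks]; R:fork[blocks] ⇒ blocked
All paths are blocked; J ⊥ N | {E, L, M, R} holds.

Yes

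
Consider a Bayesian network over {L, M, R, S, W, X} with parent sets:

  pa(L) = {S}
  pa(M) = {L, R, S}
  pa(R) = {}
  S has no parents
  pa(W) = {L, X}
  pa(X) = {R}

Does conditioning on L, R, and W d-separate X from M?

Yes — X and M are d-separated given {L, R, W}.

Enumerating the 3 paths from X to M and testing each for blocking by {L, R, W}:
  1. X ← R → M — R:fork[blocks] ⇒ blocked
  2. X → W ← L → M — W:collider[open]; L:fork[blocks] ⇒ blocked
  3. X → W ← L ← S → M — W:collider[open]; L:chain[blocks]; S:fork[open] ⇒ blocked
Every path is blocked, so X and M are d-separated given {L, R, W}.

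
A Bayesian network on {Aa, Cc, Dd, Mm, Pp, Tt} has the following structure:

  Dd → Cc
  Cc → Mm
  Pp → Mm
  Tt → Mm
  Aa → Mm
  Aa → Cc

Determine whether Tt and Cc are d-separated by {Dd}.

Yes

Enumerating the 2 paths from Tt to Cc and testing each for blocking by {Dd}:
  1. Tt → Mm ← Cc — Mm:collider[blocks] ⇒ blocked
  2. Tt → Mm ← Aa → Cc — Mm:collider[blocks]; Aa:fork[open] ⇒ blocked
All paths are blocked; Tt ⊥ Cc | {Dd} holds.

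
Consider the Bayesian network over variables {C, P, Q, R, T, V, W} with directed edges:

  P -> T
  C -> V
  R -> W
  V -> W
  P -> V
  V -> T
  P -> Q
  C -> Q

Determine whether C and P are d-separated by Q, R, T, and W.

3 paths connect C and P; each must be blocked for d-separation to hold:
Path 1: C → V ← P
  V is a collider and its descendant T is conditioned on, which opens it — no node blocks this path, so it is active.
Path 2: C → V → T ← P
  V is a chain and V is not conditioned on; T is a collider and T is conditioned on, which opens it — no node blocks this path, so it is active.
Path 3: C → Q ← P
  Q is a collider and Q is conditioned on, which opens it — no node blocks this path, so it is active.
Because an active path exists, C and P are not d-separated.

No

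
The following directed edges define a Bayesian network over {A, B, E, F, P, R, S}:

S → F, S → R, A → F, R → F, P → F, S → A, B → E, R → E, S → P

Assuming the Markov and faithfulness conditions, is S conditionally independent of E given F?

Enumerating the 4 paths from S to E and testing each for blocking by {F}:
  1. S → R → E — R:chain[open] ⇒ active
  2. S → F ← R → E — F:collider[open]; R:fork[open] ⇒ active
  3. S → A → F ← R → E — A:chain[open]; F:collider[open]; R:fork[open] ⇒ active
  4. S → P → F ← R → E — P:chain[open]; F:collider[open]; R:fork[open] ⇒ active
Because an active path exists, S and E are not d-separated.

No — S and E are not d-separated given {F}.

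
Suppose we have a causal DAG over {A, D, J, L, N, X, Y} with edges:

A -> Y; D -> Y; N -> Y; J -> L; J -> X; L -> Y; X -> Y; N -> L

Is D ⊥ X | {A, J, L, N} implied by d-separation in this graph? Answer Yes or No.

We examine all 3 paths between D and X:
Path 1: D → Y ← L ← J → X
  Y is a collider here and neither Y nor any of its descendants is conditioned on, so the collider stays closed — the path is blocked at Y.
Path 2: D → Y ← X
  Y is a collider here and neither Y nor any of its descendants is conditioned on, so the collider stays closed — the path is blocked at Y.
Path 3: D → Y ← N → L ← J → X
  Y is a collider here and neither Y nor any of its descendants is conditioned on, so the collider stays closed — the path is blocked at Y.
All paths are blocked; D ⊥ X | {A, J, L, N} holds.

Yes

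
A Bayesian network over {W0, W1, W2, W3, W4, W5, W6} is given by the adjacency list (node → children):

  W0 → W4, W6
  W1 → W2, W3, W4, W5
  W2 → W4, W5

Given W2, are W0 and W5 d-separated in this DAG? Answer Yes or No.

Yes

4 paths connect W0 and W5; each must be blocked for d-separation to hold:
Path 1: W0 → W4 ← W2 ← W1 → W5
  W4 is a collider here and neither W4 nor any of its descendants is conditioned on, so the collider stays closed — the path is blocked at W4.
Path 2: W0 → W4 ← W2 → W5
  W4 is a collider here and neither W4 nor any of its descendants is conditioned on, so the collider stays closed — the path is blocked at W4.
Path 3: W0 → W4 ← W1 → W2 → W5
  W4 is a collider here and neither W4 nor any of its descendants is conditioned on, so the collider stays closed — the path is blocked at W4.
Path 4: W0 → W4 ← W1 → W5
  W4 is a collider here and neither W4 nor any of its descendants is conditioned on, so the collider stays closed — the path is blocked at W4.
All paths are blocked; W0 ⊥ W5 | {W2} holds.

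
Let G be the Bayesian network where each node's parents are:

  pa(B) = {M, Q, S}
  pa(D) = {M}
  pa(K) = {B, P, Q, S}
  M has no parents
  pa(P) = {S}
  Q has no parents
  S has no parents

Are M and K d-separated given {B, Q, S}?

4 paths connect M and K; each must be blocked for d-separation to hold:
Path 1: M → B ← Q → K
  Q is a fork here and Q is conditioned on, so the path is blocked at Q.
Path 2: M → B ← S → P → K
  S is a fork here and S is conditioned on, so the path is blocked at S.
Path 3: M → B ← S → K
  S is a fork here and S is conditioned on, so the path is blocked at S.
Path 4: M → B → K
  B is a chain here and B is conditioned on, so the path is blocked at B.
Since every path is blocked, d-separation holds.

Yes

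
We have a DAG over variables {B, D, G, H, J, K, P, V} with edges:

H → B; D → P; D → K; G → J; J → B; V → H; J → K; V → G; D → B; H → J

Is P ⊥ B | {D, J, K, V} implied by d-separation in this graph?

4 paths connect P and B; each must be blocked for d-separation to hold:
  1. P ← D → B — D:fork[blocks] ⇒ blocked
  2. P ← D → K ← J → B — D:fork[blocks]; K:collider[open]; J:fork[blocks] ⇒ blocked
  3. P ← D → K ← J ← H → B — D:fork[blocks]; K:collider[open]; J:chain[blocks]; H:fork[open] ⇒ blocked
  4. P ← D → K ← J ← G ← V → H → B — D:fork[blocks]; K:collider[open]; J:chain[blocks]; G:chain[open]; V:fork[blocks]; H:chain[open] ⇒ blocked
Every path is blocked, so P and B are d-separated given {D, J, K, V}.

Yes — P and B are d-separated given {D, J, K, V}.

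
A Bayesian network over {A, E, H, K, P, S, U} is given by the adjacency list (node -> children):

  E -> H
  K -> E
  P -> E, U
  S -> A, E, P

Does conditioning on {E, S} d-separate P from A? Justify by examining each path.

Enumerating the 2 paths from P to A and testing each for blocking by {E, S}:
  1. P ← S → A — S:fork[blocks] ⇒ blocked
  2. P → E ← S → A — E:collider[open]; S:fork[blocks] ⇒ blocked
All paths are blocked; P ⊥ A | {E, S} holds.

Yes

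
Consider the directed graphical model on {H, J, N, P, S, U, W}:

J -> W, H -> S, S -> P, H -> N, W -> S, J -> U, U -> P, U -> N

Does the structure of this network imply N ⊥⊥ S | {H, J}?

Yes — N and S are d-separated given {H, J}.

3 paths connect N and S; each must be blocked for d-separation to hold:
Path 1: N ← H → S
  H is a fork here and H is conditioned on, so the path is blocked at H.
Path 2: N ← U ← J → W → S
  J is a fork here and J is conditioned on, so the path is blocked at J.
Path 3: N ← U → P ← S
  P is a collider here and neither P nor any of its descendants is conditioned on, so the collider stays closed — the path is blocked at P.
All paths are blocked; N ⊥ S | {H, J} holds.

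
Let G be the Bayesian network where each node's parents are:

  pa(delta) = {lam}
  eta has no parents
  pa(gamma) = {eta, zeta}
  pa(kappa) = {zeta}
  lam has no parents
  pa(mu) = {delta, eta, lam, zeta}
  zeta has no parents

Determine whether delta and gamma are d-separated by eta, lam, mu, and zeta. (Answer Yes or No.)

Yes — delta and gamma are d-separated given {eta, lam, mu, zeta}.

Enumerating the 4 paths from delta to gamma and testing each for blocking by {eta, lam, mu, zeta}:
Path 1: delta → mu ← zeta → gamma
  zeta is a fork here and zeta is conditioned on, so the path is blocked at zeta.
Path 2: delta → mu ← eta → gamma
  eta is a fork here and eta is conditioned on, so the path is blocked at eta.
Path 3: delta ← lam → mu ← zeta → gamma
  lam is a fork here and lam is conditioned on, so the path is blocked at lam.
Path 4: delta ← lam → mu ← eta → gamma
  lam is a fork here and lam is conditioned on, so the path is blocked at lam.
All paths are blocked; delta ⊥ gamma | {eta, lam, mu, zeta} holds.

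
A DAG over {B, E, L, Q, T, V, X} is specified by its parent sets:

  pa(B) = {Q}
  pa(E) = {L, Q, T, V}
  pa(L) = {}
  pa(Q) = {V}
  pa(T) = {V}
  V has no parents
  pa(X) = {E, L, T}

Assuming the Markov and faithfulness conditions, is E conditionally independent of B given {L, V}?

5 paths connect E and B; each must be blocked for d-separation to hold:
Path 1: E ← L → X ← T ← V → Q → B
  L is a fork here and L is conditioned on, so the path is blocked at L.
Path 2: E ← V → Q → B
  V is a fork here and V is conditioned on, so the path is blocked at V.
Path 3: E ← Q → B
  Q is a fork and Q is not conditioned on — no node blocks this path, so it is active.
Path 4: E ← T ← V → Q → B
  V is a fork here and V is conditioned on, so the path is blocked at V.
Path 5: E → X ← T ← V → Q → B
  X is a collider here and neither X nor any of its descendants is conditioned on, so the collider stays closed — the path is blocked at X.
Because an active path exists, E and B are not d-separated.

No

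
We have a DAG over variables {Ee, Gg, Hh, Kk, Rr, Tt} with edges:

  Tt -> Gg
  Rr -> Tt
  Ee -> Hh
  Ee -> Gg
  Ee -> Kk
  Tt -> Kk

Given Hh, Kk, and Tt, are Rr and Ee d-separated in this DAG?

Yes — Rr and Ee are d-separated given {Hh, Kk, Tt}.

2 paths connect Rr and Ee; each must be blocked for d-separation to hold:
Path 1: Rr → Tt → Kk ← Ee
  Tt is a chain here and Tt is conditioned on, so the path is blocked at Tt.
Path 2: Rr → Tt → Gg ← Ee
  Tt is a chain here and Tt is conditioned on, so the path is blocked at Tt.
Since every path is blocked, d-separation holds.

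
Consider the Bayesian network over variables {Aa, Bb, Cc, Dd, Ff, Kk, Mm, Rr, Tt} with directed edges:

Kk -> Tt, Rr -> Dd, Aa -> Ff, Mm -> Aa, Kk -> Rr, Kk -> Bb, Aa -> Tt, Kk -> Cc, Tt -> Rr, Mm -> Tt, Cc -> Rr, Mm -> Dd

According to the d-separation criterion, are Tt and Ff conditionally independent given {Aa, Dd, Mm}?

5 paths connect Tt and Ff; each must be blocked for d-separation to hold:
Path 1: Tt ← Aa → Ff
  Aa is a fork here and Aa is conditioned on, so the path is blocked at Aa.
Path 2: Tt ← Kk → Cc → Rr → Dd ← Mm → Aa → Ff
  Mm is a fork here and Mm is conditioned on, so the path is blocked at Mm.
Path 3: Tt ← Kk → Rr → Dd ← Mm → Aa → Ff
  Mm is a fork here and Mm is conditioned on, so the path is blocked at Mm.
Path 4: Tt ← Mm → Aa → Ff
  Mm is a fork here and Mm is conditioned on, so the path is blocked at Mm.
Path 5: Tt → Rr → Dd ← Mm → Aa → Ff
  Mm is a fork here and Mm is conditioned on, so the path is blocked at Mm.
All paths are blocked; Tt ⊥ Ff | {Aa, Dd, Mm} holds.

Yes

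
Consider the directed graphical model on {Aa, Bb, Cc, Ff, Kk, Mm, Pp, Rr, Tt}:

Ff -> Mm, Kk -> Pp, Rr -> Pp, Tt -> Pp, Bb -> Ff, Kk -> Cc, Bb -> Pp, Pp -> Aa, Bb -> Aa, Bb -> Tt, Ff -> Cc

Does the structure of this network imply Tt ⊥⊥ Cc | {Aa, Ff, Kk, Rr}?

Yes

6 paths connect Tt and Cc; each must be blocked for d-separation to hold:
Path 1: Tt ← Bb → Pp ← Kk → Cc
  Kk is a fork here and Kk is conditioned on, so the path is blocked at Kk.
Path 2: Tt ← Bb → Aa ← Pp ← Kk → Cc
  Kk is a fork here and Kk is conditioned on, so the path is blocked at Kk.
Path 3: Tt ← Bb → Ff → Cc
  Ff is a chain here and Ff is conditioned on, so the path is blocked at Ff.
Path 4: Tt → Pp ← Bb → Ff → Cc
  Ff is a chain here and Ff is conditioned on, so the path is blocked at Ff.
Path 5: Tt → Pp → Aa ← Bb → Ff → Cc
  Ff is a chain here and Ff is conditioned on, so the path is blocked at Ff.
Path 6: Tt → Pp ← Kk → Cc
  Kk is a fork here and Kk is conditioned on, so the path is blocked at Kk.
All paths are blocked; Tt ⊥ Cc | {Aa, Ff, Kk, Rr} holds.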